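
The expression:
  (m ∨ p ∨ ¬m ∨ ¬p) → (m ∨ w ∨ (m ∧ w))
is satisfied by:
  {m: True, w: True}
  {m: True, w: False}
  {w: True, m: False}


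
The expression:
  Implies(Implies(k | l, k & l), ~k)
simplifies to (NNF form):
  ~k | ~l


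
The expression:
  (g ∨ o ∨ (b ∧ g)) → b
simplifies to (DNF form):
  b ∨ (¬g ∧ ¬o)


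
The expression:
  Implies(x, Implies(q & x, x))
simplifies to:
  True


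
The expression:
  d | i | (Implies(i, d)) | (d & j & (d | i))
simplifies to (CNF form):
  True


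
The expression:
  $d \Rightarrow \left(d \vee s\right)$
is always true.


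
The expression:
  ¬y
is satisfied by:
  {y: False}


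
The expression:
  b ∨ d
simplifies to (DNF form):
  b ∨ d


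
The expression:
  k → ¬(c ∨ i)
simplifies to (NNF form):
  (¬c ∧ ¬i) ∨ ¬k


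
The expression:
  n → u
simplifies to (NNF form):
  u ∨ ¬n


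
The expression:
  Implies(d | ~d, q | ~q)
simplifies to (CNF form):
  True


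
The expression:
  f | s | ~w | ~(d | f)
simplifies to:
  f | s | ~d | ~w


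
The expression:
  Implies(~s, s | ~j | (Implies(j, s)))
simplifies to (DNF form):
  s | ~j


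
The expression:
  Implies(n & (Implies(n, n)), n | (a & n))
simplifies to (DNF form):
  True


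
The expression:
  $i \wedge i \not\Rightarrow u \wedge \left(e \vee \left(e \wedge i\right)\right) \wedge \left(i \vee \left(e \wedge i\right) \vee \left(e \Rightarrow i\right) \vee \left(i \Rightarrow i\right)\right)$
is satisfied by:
  {i: True, e: True, u: False}


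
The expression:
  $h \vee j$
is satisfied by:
  {h: True, j: True}
  {h: True, j: False}
  {j: True, h: False}


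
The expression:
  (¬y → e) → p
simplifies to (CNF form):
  (p ∨ ¬e) ∧ (p ∨ ¬y)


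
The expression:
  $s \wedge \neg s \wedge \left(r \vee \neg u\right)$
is never true.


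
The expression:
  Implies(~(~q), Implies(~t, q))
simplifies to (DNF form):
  True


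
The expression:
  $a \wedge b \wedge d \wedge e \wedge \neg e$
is never true.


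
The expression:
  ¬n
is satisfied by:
  {n: False}


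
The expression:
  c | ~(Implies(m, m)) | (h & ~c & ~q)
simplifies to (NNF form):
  c | (h & ~q)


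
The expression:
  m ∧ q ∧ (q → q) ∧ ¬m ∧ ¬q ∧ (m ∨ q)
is never true.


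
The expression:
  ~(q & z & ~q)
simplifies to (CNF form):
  True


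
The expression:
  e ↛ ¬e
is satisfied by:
  {e: True}


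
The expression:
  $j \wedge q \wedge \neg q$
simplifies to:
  $\text{False}$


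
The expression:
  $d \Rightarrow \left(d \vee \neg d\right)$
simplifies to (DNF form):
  $\text{True}$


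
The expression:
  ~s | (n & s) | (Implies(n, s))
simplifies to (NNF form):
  True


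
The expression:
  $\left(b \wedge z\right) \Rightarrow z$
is always true.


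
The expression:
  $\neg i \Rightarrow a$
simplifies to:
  $a \vee i$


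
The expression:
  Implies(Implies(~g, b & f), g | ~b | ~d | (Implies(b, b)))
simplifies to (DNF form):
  True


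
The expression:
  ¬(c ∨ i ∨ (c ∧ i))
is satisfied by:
  {i: False, c: False}


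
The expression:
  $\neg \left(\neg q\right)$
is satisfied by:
  {q: True}


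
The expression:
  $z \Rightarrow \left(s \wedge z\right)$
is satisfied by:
  {s: True, z: False}
  {z: False, s: False}
  {z: True, s: True}


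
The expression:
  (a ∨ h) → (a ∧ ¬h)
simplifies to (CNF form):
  ¬h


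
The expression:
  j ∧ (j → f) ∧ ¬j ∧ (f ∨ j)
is never true.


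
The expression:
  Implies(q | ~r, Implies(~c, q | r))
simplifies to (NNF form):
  c | q | r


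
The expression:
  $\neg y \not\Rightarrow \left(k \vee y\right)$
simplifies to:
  $\neg k \wedge \neg y$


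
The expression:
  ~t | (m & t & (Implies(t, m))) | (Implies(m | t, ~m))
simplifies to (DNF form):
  True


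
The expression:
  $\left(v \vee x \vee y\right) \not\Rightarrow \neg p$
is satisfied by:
  {p: True, y: True, v: True, x: True}
  {p: True, y: True, v: True, x: False}
  {p: True, y: True, x: True, v: False}
  {p: True, y: True, x: False, v: False}
  {p: True, v: True, x: True, y: False}
  {p: True, v: True, x: False, y: False}
  {p: True, v: False, x: True, y: False}


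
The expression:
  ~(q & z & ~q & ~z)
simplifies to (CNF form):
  True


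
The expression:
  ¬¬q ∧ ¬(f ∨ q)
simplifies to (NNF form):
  False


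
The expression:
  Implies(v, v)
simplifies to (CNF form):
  True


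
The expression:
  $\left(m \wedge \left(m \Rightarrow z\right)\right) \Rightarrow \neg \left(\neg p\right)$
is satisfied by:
  {p: True, m: False, z: False}
  {m: False, z: False, p: False}
  {p: True, z: True, m: False}
  {z: True, m: False, p: False}
  {p: True, m: True, z: False}
  {m: True, p: False, z: False}
  {p: True, z: True, m: True}


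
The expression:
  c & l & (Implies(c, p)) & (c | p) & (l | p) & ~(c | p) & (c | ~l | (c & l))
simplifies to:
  False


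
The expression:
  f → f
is always true.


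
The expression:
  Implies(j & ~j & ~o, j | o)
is always true.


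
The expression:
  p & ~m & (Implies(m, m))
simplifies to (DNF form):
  p & ~m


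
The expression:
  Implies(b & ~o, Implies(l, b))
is always true.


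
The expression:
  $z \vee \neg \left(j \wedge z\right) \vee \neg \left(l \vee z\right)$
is always true.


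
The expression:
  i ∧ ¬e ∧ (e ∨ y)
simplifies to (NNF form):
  i ∧ y ∧ ¬e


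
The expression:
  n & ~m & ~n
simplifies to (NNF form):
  False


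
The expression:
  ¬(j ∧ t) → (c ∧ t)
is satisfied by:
  {t: True, c: True, j: True}
  {t: True, c: True, j: False}
  {t: True, j: True, c: False}


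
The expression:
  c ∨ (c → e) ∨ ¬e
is always true.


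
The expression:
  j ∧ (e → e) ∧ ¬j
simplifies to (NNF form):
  False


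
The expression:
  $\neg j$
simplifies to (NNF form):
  $\neg j$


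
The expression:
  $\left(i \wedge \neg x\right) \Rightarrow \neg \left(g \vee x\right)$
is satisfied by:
  {x: True, g: False, i: False}
  {g: False, i: False, x: False}
  {x: True, i: True, g: False}
  {i: True, g: False, x: False}
  {x: True, g: True, i: False}
  {g: True, x: False, i: False}
  {x: True, i: True, g: True}


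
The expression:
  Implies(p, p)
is always true.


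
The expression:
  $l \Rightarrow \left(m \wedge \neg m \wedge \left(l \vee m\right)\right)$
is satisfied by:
  {l: False}


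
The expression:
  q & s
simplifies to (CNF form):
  q & s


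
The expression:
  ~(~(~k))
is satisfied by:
  {k: False}


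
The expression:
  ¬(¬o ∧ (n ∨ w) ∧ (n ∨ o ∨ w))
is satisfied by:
  {o: True, w: False, n: False}
  {n: True, o: True, w: False}
  {o: True, w: True, n: False}
  {n: True, o: True, w: True}
  {n: False, w: False, o: False}


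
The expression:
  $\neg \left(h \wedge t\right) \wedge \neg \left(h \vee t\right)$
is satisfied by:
  {h: False, t: False}


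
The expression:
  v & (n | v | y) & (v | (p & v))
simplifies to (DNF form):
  v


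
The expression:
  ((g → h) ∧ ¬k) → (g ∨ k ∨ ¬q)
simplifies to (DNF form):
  g ∨ k ∨ ¬q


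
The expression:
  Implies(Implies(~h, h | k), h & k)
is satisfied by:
  {h: False, k: False}
  {k: True, h: True}


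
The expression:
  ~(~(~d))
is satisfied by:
  {d: False}


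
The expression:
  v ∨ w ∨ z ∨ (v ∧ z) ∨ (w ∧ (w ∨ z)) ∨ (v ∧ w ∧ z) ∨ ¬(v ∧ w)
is always true.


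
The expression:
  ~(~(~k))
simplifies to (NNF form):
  ~k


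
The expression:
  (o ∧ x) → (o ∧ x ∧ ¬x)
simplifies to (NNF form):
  ¬o ∨ ¬x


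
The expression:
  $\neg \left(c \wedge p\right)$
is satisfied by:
  {p: False, c: False}
  {c: True, p: False}
  {p: True, c: False}


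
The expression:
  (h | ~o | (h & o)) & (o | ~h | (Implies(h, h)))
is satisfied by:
  {h: True, o: False}
  {o: False, h: False}
  {o: True, h: True}


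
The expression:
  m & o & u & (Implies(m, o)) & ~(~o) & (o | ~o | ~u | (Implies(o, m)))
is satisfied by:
  {m: True, u: True, o: True}


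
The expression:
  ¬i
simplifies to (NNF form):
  ¬i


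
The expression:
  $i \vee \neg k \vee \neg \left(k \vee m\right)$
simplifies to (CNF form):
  $i \vee \neg k$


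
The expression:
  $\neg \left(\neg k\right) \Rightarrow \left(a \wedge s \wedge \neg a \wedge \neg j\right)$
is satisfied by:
  {k: False}


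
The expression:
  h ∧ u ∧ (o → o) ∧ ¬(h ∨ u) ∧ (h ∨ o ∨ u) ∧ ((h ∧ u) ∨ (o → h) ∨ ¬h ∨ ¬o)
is never true.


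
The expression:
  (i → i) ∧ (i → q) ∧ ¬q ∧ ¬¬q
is never true.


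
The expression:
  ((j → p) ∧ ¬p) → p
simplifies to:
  j ∨ p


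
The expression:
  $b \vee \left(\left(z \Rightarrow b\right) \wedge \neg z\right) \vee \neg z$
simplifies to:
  $b \vee \neg z$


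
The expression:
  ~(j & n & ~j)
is always true.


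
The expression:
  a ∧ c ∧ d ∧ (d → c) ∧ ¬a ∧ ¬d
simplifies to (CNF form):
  False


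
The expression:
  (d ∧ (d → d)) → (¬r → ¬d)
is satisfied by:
  {r: True, d: False}
  {d: False, r: False}
  {d: True, r: True}


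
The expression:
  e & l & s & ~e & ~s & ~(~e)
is never true.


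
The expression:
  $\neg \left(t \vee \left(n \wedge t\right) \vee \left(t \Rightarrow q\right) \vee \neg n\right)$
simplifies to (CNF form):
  $\text{False}$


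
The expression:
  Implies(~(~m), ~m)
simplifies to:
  ~m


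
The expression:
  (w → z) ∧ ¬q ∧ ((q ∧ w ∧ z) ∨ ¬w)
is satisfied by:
  {q: False, w: False}


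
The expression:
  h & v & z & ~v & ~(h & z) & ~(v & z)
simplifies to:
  False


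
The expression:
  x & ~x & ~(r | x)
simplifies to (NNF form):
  False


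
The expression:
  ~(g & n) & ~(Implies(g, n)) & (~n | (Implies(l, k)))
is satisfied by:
  {g: True, n: False}


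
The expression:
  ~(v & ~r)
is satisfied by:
  {r: True, v: False}
  {v: False, r: False}
  {v: True, r: True}


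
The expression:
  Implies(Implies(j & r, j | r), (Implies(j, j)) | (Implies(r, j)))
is always true.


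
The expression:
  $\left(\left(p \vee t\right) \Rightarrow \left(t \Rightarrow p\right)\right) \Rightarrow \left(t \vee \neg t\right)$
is always true.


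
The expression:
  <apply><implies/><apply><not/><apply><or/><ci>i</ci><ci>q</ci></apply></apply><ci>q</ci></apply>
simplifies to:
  <apply><or/><ci>i</ci><ci>q</ci></apply>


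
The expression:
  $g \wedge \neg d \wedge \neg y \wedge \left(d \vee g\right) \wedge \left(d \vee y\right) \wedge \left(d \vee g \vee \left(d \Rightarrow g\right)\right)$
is never true.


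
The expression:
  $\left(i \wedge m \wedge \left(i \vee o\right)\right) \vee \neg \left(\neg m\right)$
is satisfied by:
  {m: True}


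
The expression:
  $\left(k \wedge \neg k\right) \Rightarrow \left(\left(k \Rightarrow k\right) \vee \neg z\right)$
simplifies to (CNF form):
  $\text{True}$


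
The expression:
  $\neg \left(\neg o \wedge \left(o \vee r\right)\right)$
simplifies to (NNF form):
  $o \vee \neg r$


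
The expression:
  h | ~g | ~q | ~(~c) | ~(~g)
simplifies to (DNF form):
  True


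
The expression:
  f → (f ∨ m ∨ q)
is always true.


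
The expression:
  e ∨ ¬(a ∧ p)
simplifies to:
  e ∨ ¬a ∨ ¬p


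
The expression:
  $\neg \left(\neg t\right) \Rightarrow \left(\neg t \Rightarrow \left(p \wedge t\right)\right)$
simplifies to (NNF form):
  $\text{True}$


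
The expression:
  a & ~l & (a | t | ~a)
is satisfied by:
  {a: True, l: False}


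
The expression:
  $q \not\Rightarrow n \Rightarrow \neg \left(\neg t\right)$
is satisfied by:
  {n: True, t: True, q: False}
  {n: True, q: False, t: False}
  {t: True, q: False, n: False}
  {t: False, q: False, n: False}
  {n: True, t: True, q: True}
  {n: True, q: True, t: False}
  {t: True, q: True, n: False}


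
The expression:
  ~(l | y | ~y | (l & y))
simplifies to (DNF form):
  False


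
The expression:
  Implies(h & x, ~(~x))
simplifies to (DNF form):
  True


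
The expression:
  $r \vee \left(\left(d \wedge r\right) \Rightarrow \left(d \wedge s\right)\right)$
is always true.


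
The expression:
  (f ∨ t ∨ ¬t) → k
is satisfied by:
  {k: True}


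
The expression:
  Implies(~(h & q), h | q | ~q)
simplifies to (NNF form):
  True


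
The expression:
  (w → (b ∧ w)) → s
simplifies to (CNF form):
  (s ∨ w) ∧ (s ∨ ¬b)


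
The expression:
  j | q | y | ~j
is always true.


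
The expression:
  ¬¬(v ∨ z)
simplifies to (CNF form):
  v ∨ z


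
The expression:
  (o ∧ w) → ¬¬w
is always true.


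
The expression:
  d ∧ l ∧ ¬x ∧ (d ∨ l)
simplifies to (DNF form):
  d ∧ l ∧ ¬x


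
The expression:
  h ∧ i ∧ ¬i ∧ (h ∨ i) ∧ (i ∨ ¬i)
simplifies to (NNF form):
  False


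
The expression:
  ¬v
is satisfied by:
  {v: False}


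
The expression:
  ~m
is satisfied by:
  {m: False}


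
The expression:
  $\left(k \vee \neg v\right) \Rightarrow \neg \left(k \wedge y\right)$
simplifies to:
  $\neg k \vee \neg y$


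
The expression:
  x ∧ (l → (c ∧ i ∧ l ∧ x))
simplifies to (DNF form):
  (x ∧ ¬l) ∨ (c ∧ i ∧ x) ∨ (c ∧ x ∧ ¬l) ∨ (i ∧ x ∧ ¬l)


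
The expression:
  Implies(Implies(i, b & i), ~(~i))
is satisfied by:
  {i: True}


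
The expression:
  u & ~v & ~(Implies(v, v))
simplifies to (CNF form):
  False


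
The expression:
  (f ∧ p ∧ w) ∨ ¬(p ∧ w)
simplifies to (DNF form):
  f ∨ ¬p ∨ ¬w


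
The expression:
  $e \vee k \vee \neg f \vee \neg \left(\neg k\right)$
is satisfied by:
  {k: True, e: True, f: False}
  {k: True, e: False, f: False}
  {e: True, k: False, f: False}
  {k: False, e: False, f: False}
  {f: True, k: True, e: True}
  {f: True, k: True, e: False}
  {f: True, e: True, k: False}


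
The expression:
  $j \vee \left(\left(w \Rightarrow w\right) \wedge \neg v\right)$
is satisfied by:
  {j: True, v: False}
  {v: False, j: False}
  {v: True, j: True}


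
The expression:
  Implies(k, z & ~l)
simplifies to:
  ~k | (z & ~l)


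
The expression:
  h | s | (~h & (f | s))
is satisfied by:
  {s: True, h: True, f: True}
  {s: True, h: True, f: False}
  {s: True, f: True, h: False}
  {s: True, f: False, h: False}
  {h: True, f: True, s: False}
  {h: True, f: False, s: False}
  {f: True, h: False, s: False}


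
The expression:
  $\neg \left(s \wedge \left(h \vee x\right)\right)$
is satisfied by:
  {x: False, s: False, h: False}
  {h: True, x: False, s: False}
  {x: True, h: False, s: False}
  {h: True, x: True, s: False}
  {s: True, h: False, x: False}


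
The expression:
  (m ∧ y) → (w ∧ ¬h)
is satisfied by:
  {w: True, h: False, m: False, y: False}
  {w: False, h: False, m: False, y: False}
  {h: True, w: True, y: False, m: False}
  {h: True, y: False, w: False, m: False}
  {y: True, w: True, h: False, m: False}
  {y: True, w: False, h: False, m: False}
  {y: True, h: True, w: True, m: False}
  {y: True, h: True, w: False, m: False}
  {m: True, w: True, h: False, y: False}
  {m: True, w: False, h: False, y: False}
  {m: True, h: True, w: True, y: False}
  {m: True, h: True, w: False, y: False}
  {y: True, m: True, w: True, h: False}


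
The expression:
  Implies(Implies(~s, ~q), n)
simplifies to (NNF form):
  n | (q & ~s)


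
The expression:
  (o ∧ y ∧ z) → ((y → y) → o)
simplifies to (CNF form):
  True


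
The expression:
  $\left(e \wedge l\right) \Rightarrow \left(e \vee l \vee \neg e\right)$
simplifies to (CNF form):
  $\text{True}$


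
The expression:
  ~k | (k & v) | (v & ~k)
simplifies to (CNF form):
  v | ~k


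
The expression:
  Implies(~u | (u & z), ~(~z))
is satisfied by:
  {z: True, u: True}
  {z: True, u: False}
  {u: True, z: False}


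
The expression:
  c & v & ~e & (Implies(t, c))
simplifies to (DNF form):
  c & v & ~e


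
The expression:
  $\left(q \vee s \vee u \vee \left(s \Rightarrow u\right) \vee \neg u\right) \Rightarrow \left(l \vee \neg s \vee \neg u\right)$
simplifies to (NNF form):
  $l \vee \neg s \vee \neg u$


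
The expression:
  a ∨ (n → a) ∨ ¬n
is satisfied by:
  {a: True, n: False}
  {n: False, a: False}
  {n: True, a: True}


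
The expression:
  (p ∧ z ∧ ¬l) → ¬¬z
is always true.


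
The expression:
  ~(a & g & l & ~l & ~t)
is always true.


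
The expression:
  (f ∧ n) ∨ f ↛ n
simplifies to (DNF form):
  f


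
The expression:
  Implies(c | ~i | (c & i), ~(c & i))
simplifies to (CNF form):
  ~c | ~i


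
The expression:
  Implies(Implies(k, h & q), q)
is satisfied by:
  {k: True, q: True}
  {k: True, q: False}
  {q: True, k: False}


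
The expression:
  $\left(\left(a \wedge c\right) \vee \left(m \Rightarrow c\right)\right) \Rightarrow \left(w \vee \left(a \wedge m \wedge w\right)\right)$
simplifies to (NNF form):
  $w \vee \left(m \wedge \neg c\right)$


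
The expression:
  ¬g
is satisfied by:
  {g: False}


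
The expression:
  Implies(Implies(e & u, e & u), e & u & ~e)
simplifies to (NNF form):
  False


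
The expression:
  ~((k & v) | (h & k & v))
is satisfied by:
  {k: False, v: False}
  {v: True, k: False}
  {k: True, v: False}


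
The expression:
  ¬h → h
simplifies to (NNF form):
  h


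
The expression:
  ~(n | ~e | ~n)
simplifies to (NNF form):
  False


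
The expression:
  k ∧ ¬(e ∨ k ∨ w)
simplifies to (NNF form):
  False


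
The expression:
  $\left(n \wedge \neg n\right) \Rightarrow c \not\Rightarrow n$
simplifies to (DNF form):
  $\text{True}$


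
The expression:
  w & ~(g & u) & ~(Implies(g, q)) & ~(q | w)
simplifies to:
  False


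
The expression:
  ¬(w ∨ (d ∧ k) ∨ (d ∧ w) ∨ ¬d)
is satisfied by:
  {d: True, w: False, k: False}


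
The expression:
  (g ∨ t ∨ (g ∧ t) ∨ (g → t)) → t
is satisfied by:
  {t: True}


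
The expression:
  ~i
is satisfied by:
  {i: False}


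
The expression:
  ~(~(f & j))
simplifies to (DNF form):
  f & j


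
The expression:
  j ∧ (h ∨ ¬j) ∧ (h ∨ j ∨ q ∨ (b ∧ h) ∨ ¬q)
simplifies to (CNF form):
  h ∧ j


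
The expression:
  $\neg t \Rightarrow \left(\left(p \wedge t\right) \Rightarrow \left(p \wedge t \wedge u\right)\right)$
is always true.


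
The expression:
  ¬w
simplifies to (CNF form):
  ¬w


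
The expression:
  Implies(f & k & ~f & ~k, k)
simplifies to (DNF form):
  True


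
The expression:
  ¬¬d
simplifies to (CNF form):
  d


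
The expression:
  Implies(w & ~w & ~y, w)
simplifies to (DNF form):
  True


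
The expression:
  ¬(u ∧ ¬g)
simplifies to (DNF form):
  g ∨ ¬u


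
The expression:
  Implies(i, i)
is always true.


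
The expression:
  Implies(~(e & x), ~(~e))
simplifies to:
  e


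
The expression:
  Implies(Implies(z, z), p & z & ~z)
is never true.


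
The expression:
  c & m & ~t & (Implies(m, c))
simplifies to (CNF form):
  c & m & ~t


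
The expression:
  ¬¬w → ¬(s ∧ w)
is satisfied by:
  {s: False, w: False}
  {w: True, s: False}
  {s: True, w: False}


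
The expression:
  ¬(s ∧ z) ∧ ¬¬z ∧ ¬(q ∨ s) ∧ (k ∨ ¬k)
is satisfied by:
  {z: True, q: False, s: False}


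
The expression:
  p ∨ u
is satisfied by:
  {u: True, p: True}
  {u: True, p: False}
  {p: True, u: False}


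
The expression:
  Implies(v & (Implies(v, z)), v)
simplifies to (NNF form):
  True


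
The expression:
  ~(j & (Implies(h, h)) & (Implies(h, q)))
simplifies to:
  ~j | (h & ~q)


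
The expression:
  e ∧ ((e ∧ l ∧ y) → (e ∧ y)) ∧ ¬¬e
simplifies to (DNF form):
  e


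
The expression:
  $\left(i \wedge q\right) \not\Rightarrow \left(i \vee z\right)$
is never true.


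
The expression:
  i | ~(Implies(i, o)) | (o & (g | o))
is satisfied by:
  {i: True, o: True}
  {i: True, o: False}
  {o: True, i: False}


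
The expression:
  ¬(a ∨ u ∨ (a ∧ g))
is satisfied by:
  {u: False, a: False}


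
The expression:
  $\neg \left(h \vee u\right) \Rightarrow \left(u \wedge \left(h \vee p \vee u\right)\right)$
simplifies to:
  $h \vee u$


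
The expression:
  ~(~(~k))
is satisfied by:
  {k: False}


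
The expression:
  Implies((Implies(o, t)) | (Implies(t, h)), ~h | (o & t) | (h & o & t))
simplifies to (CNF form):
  (o | ~h) & (t | ~h)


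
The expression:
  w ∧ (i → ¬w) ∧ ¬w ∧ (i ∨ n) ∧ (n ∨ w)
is never true.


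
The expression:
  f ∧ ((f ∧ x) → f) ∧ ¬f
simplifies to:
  False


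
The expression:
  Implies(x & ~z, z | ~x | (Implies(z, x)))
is always true.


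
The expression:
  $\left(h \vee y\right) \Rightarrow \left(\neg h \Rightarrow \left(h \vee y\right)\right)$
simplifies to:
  $\text{True}$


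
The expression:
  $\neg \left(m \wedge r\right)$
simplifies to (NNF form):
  $\neg m \vee \neg r$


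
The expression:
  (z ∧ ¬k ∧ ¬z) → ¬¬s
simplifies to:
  True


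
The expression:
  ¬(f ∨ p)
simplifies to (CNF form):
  ¬f ∧ ¬p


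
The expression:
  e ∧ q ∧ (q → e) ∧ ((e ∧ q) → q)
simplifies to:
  e ∧ q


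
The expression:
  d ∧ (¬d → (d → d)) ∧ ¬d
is never true.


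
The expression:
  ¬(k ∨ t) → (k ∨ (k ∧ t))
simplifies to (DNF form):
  k ∨ t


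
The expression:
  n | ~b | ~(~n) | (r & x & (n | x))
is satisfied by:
  {n: True, x: True, r: True, b: False}
  {n: True, x: True, r: False, b: False}
  {n: True, r: True, b: False, x: False}
  {n: True, r: False, b: False, x: False}
  {x: True, r: True, b: False, n: False}
  {x: True, r: False, b: False, n: False}
  {r: True, x: False, b: False, n: False}
  {r: False, x: False, b: False, n: False}
  {n: True, x: True, b: True, r: True}
  {n: True, x: True, b: True, r: False}
  {n: True, b: True, r: True, x: False}
  {n: True, b: True, r: False, x: False}
  {x: True, b: True, r: True, n: False}


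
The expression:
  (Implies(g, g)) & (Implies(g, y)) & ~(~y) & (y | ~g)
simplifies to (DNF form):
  y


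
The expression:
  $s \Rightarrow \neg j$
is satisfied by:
  {s: False, j: False}
  {j: True, s: False}
  {s: True, j: False}


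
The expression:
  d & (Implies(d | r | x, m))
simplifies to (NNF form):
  d & m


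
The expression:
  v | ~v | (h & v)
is always true.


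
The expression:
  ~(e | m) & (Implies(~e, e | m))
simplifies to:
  False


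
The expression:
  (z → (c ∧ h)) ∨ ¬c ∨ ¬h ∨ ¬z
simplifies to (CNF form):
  True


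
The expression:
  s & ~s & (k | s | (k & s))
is never true.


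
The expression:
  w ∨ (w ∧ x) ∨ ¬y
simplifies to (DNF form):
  w ∨ ¬y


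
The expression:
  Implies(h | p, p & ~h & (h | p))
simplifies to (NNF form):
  ~h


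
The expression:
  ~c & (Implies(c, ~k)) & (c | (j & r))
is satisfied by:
  {j: True, r: True, c: False}


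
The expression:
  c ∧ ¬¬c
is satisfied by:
  {c: True}


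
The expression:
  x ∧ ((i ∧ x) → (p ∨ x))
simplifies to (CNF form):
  x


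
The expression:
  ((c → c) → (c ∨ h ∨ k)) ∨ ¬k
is always true.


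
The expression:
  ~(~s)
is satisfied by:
  {s: True}


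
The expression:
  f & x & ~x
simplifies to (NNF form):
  False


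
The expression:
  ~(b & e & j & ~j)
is always true.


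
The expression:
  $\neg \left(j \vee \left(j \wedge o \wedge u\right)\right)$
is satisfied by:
  {j: False}


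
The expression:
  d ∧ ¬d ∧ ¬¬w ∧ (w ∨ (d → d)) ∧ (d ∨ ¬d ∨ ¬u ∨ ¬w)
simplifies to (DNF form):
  False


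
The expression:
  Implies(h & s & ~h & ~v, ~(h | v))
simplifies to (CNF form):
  True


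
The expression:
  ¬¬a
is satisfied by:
  {a: True}


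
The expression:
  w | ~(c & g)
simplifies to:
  w | ~c | ~g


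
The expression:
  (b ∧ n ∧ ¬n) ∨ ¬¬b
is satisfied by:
  {b: True}


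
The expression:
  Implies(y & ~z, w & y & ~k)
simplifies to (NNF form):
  z | ~y | (w & ~k)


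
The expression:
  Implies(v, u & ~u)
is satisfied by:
  {v: False}


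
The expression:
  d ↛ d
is never true.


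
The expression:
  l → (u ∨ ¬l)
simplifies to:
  u ∨ ¬l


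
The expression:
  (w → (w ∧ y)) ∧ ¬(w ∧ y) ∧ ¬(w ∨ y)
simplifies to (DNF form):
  ¬w ∧ ¬y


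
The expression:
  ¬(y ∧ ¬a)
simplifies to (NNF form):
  a ∨ ¬y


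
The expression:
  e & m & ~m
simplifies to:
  False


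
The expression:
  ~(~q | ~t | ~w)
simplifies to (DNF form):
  q & t & w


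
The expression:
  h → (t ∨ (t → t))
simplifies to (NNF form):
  True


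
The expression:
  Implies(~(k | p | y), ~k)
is always true.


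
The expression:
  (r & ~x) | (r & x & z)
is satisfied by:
  {r: True, z: True, x: False}
  {r: True, z: False, x: False}
  {r: True, x: True, z: True}


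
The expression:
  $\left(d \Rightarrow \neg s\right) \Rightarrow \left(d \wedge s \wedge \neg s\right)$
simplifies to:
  $d \wedge s$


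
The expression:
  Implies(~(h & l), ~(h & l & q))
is always true.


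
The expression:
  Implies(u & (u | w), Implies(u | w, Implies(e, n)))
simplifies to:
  n | ~e | ~u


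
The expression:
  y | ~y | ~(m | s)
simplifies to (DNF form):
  True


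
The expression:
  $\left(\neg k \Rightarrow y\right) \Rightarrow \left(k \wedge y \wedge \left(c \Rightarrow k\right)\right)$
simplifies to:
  $\left(k \wedge y\right) \vee \left(\neg k \wedge \neg y\right)$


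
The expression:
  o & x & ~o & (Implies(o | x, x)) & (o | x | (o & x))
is never true.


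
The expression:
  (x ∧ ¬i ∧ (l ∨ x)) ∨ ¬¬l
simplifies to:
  l ∨ (x ∧ ¬i)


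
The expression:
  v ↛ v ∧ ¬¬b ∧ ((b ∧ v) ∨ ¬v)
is never true.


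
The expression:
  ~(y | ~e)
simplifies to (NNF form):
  e & ~y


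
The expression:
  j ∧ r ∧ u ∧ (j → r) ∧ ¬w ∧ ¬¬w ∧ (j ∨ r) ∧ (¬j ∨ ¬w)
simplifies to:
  False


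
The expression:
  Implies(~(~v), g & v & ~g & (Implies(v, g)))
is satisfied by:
  {v: False}


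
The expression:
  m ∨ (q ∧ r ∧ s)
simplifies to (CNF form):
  (m ∨ q) ∧ (m ∨ r) ∧ (m ∨ s)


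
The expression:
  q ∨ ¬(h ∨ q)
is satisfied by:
  {q: True, h: False}
  {h: False, q: False}
  {h: True, q: True}


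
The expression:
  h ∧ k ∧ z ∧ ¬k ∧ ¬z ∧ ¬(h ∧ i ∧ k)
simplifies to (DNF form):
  False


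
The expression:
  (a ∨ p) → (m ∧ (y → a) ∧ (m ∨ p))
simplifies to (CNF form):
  (m ∨ ¬a) ∧ (m ∨ ¬p) ∧ (a ∨ m ∨ ¬a) ∧ (a ∨ m ∨ ¬p) ∧ (a ∨ ¬a ∨ ¬y) ∧ (a ∨ ¬p ∨ ¬y) ∧ (m ∨ ¬a ∨ ¬y) ∧ (m ∨ ¬p ∨ ¬y)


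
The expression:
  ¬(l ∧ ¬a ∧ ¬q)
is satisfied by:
  {a: True, q: True, l: False}
  {a: True, l: False, q: False}
  {q: True, l: False, a: False}
  {q: False, l: False, a: False}
  {a: True, q: True, l: True}
  {a: True, l: True, q: False}
  {q: True, l: True, a: False}


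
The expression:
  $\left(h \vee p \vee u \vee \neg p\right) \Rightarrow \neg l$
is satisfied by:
  {l: False}


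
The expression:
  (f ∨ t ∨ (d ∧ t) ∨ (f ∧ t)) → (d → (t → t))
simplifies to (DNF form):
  True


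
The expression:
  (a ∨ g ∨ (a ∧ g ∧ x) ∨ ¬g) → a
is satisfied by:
  {a: True}


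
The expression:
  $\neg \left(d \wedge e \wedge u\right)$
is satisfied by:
  {u: False, e: False, d: False}
  {d: True, u: False, e: False}
  {e: True, u: False, d: False}
  {d: True, e: True, u: False}
  {u: True, d: False, e: False}
  {d: True, u: True, e: False}
  {e: True, u: True, d: False}


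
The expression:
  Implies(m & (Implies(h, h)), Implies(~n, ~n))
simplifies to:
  True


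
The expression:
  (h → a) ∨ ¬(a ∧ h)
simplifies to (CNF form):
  True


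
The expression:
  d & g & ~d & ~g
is never true.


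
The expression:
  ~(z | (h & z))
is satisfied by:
  {z: False}


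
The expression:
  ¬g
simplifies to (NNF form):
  ¬g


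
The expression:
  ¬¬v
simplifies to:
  v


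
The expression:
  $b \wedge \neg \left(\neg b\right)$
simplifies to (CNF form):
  $b$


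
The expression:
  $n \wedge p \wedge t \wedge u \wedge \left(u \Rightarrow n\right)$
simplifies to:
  $n \wedge p \wedge t \wedge u$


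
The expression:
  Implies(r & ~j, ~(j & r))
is always true.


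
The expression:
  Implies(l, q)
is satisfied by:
  {q: True, l: False}
  {l: False, q: False}
  {l: True, q: True}


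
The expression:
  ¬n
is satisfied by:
  {n: False}


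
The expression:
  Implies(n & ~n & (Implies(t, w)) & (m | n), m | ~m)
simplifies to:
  True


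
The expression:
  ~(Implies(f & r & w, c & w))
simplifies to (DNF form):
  f & r & w & ~c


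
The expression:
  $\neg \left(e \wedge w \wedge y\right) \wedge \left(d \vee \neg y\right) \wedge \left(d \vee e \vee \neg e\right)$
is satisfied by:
  {d: True, w: False, y: False, e: False}
  {e: True, d: True, w: False, y: False}
  {w: True, d: True, e: False, y: False}
  {e: True, w: True, d: True, y: False}
  {e: False, d: False, w: False, y: False}
  {e: True, d: False, w: False, y: False}
  {w: True, e: False, d: False, y: False}
  {e: True, w: True, d: False, y: False}
  {y: True, d: True, e: False, w: False}
  {y: True, e: True, d: True, w: False}
  {y: True, w: True, d: True, e: False}


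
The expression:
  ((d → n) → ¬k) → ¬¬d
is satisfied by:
  {d: True, k: True}
  {d: True, k: False}
  {k: True, d: False}


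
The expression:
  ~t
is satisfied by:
  {t: False}


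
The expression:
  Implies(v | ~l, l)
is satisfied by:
  {l: True}


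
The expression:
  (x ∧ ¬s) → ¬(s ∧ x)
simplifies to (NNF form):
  True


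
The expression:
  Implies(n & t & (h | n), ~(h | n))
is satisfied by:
  {t: False, n: False}
  {n: True, t: False}
  {t: True, n: False}


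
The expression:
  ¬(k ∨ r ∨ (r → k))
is never true.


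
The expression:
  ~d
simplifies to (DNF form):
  ~d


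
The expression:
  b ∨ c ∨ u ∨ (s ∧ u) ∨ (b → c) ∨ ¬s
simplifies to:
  True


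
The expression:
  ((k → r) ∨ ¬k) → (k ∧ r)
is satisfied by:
  {k: True}


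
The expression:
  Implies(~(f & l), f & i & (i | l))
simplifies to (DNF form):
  (f & i) | (f & l)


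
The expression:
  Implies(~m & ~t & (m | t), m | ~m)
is always true.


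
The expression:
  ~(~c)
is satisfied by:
  {c: True}


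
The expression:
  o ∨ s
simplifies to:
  o ∨ s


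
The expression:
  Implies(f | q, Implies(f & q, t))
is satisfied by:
  {t: True, q: False, f: False}
  {q: False, f: False, t: False}
  {f: True, t: True, q: False}
  {f: True, q: False, t: False}
  {t: True, q: True, f: False}
  {q: True, t: False, f: False}
  {f: True, q: True, t: True}


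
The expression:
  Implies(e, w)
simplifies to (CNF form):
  w | ~e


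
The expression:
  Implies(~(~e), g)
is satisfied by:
  {g: True, e: False}
  {e: False, g: False}
  {e: True, g: True}


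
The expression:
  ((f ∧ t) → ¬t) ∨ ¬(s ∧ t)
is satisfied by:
  {s: False, t: False, f: False}
  {f: True, s: False, t: False}
  {t: True, s: False, f: False}
  {f: True, t: True, s: False}
  {s: True, f: False, t: False}
  {f: True, s: True, t: False}
  {t: True, s: True, f: False}


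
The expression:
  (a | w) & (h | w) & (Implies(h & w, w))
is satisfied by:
  {a: True, w: True, h: True}
  {a: True, w: True, h: False}
  {w: True, h: True, a: False}
  {w: True, h: False, a: False}
  {a: True, h: True, w: False}


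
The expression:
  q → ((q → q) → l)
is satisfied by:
  {l: True, q: False}
  {q: False, l: False}
  {q: True, l: True}


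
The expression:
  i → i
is always true.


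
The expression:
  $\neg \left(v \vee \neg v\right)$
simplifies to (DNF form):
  $\text{False}$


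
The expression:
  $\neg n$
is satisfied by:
  {n: False}


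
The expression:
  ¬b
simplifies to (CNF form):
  ¬b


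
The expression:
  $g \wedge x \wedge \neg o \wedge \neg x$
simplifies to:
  $\text{False}$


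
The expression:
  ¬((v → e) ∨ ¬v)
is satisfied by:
  {v: True, e: False}


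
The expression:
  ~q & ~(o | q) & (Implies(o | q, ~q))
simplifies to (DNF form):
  ~o & ~q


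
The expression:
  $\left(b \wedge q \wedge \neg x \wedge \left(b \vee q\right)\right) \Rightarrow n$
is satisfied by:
  {n: True, x: True, q: False, b: False}
  {n: True, q: False, b: False, x: False}
  {x: True, q: False, b: False, n: False}
  {x: False, q: False, b: False, n: False}
  {n: True, b: True, x: True, q: False}
  {n: True, b: True, x: False, q: False}
  {b: True, x: True, n: False, q: False}
  {b: True, n: False, q: False, x: False}
  {x: True, n: True, q: True, b: False}
  {n: True, q: True, x: False, b: False}
  {x: True, q: True, n: False, b: False}
  {q: True, n: False, b: False, x: False}
  {n: True, b: True, q: True, x: True}
  {n: True, b: True, q: True, x: False}
  {b: True, q: True, x: True, n: False}


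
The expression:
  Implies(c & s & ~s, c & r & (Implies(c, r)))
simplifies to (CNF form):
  True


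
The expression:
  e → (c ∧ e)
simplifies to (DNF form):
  c ∨ ¬e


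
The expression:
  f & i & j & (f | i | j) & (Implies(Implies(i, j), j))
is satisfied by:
  {i: True, j: True, f: True}


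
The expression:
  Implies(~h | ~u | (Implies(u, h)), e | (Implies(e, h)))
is always true.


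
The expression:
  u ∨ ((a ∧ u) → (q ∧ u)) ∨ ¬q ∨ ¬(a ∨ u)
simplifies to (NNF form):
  True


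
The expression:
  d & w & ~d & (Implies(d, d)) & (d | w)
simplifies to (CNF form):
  False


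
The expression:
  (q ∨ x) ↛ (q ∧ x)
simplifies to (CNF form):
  (q ∨ x) ∧ (q ∨ ¬q) ∧ (x ∨ ¬x) ∧ (¬q ∨ ¬x)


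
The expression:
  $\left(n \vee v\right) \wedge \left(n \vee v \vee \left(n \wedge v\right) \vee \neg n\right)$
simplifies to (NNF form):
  $n \vee v$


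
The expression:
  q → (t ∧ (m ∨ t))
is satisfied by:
  {t: True, q: False}
  {q: False, t: False}
  {q: True, t: True}


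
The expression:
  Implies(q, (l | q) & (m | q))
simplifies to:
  True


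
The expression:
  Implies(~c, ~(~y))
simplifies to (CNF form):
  c | y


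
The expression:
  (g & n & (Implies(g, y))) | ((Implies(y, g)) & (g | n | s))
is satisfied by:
  {n: True, g: True, s: True, y: False}
  {n: True, g: True, y: False, s: False}
  {g: True, s: True, y: False, n: False}
  {g: True, y: False, s: False, n: False}
  {g: True, n: True, y: True, s: True}
  {g: True, n: True, y: True, s: False}
  {g: True, y: True, s: True, n: False}
  {g: True, y: True, s: False, n: False}
  {s: True, n: True, y: False, g: False}
  {n: True, y: False, s: False, g: False}
  {s: True, n: False, y: False, g: False}


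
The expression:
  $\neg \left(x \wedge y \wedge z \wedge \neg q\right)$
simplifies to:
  $q \vee \neg x \vee \neg y \vee \neg z$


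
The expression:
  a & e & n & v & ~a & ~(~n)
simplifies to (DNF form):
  False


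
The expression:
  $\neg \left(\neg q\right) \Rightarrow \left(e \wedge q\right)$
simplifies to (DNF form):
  $e \vee \neg q$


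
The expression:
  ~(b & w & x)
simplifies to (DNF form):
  ~b | ~w | ~x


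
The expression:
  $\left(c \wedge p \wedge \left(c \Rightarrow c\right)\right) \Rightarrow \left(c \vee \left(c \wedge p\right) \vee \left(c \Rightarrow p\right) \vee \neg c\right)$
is always true.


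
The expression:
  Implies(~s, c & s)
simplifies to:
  s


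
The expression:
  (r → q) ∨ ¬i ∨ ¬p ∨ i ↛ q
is always true.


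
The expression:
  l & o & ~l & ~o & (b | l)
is never true.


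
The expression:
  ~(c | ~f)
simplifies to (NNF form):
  f & ~c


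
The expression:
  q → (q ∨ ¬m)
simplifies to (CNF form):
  True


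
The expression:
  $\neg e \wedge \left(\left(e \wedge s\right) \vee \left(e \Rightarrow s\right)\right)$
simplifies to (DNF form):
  $\neg e$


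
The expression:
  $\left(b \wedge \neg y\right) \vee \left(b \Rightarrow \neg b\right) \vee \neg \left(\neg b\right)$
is always true.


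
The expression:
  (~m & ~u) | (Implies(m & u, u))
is always true.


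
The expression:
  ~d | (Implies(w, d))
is always true.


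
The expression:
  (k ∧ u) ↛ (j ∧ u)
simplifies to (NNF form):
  k ∧ u ∧ ¬j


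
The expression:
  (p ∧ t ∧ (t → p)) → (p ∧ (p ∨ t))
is always true.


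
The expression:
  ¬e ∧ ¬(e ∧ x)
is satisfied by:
  {e: False}


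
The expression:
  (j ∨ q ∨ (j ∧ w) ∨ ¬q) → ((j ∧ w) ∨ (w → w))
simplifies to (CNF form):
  True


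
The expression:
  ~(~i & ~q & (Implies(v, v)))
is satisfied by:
  {i: True, q: True}
  {i: True, q: False}
  {q: True, i: False}


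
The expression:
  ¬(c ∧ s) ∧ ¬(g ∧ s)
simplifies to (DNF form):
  (¬c ∧ ¬g) ∨ ¬s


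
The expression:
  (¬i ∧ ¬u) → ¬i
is always true.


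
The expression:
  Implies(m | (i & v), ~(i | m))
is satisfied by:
  {v: False, m: False, i: False}
  {i: True, v: False, m: False}
  {v: True, i: False, m: False}


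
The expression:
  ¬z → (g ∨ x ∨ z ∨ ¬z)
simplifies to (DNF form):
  True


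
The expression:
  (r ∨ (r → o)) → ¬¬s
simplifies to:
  s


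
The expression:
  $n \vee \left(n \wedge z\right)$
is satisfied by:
  {n: True}


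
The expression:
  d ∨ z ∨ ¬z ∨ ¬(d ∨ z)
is always true.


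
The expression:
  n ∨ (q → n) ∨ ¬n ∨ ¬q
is always true.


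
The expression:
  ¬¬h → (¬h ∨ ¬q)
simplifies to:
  ¬h ∨ ¬q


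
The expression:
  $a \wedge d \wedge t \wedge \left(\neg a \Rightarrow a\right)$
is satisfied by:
  {t: True, a: True, d: True}


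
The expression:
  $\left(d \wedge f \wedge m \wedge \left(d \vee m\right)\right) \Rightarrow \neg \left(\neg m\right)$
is always true.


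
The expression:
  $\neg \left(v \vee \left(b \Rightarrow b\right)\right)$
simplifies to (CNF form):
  $\text{False}$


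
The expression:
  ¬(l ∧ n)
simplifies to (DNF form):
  ¬l ∨ ¬n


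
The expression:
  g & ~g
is never true.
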